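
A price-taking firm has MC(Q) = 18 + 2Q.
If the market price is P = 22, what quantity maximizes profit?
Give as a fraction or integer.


In perfect competition, profit is maximized where P = MC.
22 = 18 + 2Q
4 = 2Q
Q* = 4/2 = 2

2


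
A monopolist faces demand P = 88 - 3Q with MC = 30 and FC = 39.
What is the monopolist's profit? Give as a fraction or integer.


MR = MC: 88 - 6Q = 30
Q* = 29/3
P* = 88 - 3*29/3 = 59
Profit = (P* - MC)*Q* - FC
= (59 - 30)*29/3 - 39
= 29*29/3 - 39
= 841/3 - 39 = 724/3

724/3


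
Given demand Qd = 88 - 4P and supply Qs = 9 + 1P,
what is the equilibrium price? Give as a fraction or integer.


At equilibrium, Qd = Qs.
88 - 4P = 9 + 1P
88 - 9 = 4P + 1P
79 = 5P
P* = 79/5 = 79/5

79/5


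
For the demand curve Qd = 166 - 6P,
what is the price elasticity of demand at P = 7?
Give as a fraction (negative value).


dQ/dP = -6
At P = 7: Q = 166 - 6*7 = 124
E = (dQ/dP)(P/Q) = (-6)(7/124) = -21/62

-21/62


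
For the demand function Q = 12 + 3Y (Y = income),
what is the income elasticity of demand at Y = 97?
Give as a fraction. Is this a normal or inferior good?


dQ/dY = 3
At Y = 97: Q = 12 + 3*97 = 303
Ey = (dQ/dY)(Y/Q) = 3 * 97 / 303 = 97/101
Since Ey > 0, this is a normal good.

97/101 (normal good)


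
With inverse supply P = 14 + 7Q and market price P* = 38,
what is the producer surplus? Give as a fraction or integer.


Minimum supply price (at Q=0): P_min = 14
Quantity supplied at P* = 38:
Q* = (38 - 14)/7 = 24/7
PS = (1/2) * Q* * (P* - P_min)
PS = (1/2) * 24/7 * (38 - 14)
PS = (1/2) * 24/7 * 24 = 288/7

288/7


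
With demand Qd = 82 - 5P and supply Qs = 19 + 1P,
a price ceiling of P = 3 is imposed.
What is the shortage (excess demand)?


At P = 3:
Qd = 82 - 5*3 = 67
Qs = 19 + 1*3 = 22
Shortage = Qd - Qs = 67 - 22 = 45

45


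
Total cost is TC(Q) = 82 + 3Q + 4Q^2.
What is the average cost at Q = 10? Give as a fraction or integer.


TC(10) = 82 + 3*10 + 4*10^2
TC(10) = 82 + 30 + 400 = 512
AC = TC/Q = 512/10 = 256/5

256/5


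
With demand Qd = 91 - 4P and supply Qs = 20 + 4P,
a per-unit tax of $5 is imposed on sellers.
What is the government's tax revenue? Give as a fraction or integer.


With tax on sellers, new supply: Qs' = 20 + 4(P - 5)
= 0 + 4P
New equilibrium quantity:
Q_new = 91/2
Tax revenue = tax * Q_new = 5 * 91/2 = 455/2

455/2


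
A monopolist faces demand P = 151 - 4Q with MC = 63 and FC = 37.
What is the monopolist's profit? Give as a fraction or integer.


MR = MC: 151 - 8Q = 63
Q* = 11
P* = 151 - 4*11 = 107
Profit = (P* - MC)*Q* - FC
= (107 - 63)*11 - 37
= 44*11 - 37
= 484 - 37 = 447

447


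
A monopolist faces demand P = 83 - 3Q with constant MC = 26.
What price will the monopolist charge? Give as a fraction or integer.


MR = 83 - 6Q
Set MR = MC: 83 - 6Q = 26
Q* = 19/2
Substitute into demand:
P* = 83 - 3*19/2 = 109/2

109/2


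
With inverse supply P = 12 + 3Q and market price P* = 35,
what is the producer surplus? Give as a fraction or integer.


Minimum supply price (at Q=0): P_min = 12
Quantity supplied at P* = 35:
Q* = (35 - 12)/3 = 23/3
PS = (1/2) * Q* * (P* - P_min)
PS = (1/2) * 23/3 * (35 - 12)
PS = (1/2) * 23/3 * 23 = 529/6

529/6


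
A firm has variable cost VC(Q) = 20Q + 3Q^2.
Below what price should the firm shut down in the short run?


AVC(Q) = VC(Q)/Q = 20 + 3Q
AVC is increasing in Q, so minimum AVC is at Q -> 0+.
Min AVC = 20
The firm should shut down if P < 20.

20


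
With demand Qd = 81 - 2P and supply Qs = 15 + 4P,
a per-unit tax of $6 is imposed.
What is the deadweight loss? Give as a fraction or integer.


Pre-tax equilibrium quantity: Q* = 59
Post-tax equilibrium quantity: Q_tax = 51
Reduction in quantity: Q* - Q_tax = 8
DWL = (1/2) * tax * (Q* - Q_tax)
DWL = (1/2) * 6 * 8 = 24

24


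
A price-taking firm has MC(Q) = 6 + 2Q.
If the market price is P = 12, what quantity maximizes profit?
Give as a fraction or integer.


In perfect competition, profit is maximized where P = MC.
12 = 6 + 2Q
6 = 2Q
Q* = 6/2 = 3

3


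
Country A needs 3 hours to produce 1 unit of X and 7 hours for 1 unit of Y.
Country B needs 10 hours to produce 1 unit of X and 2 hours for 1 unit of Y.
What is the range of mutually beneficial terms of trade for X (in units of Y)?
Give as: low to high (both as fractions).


Opportunity cost of X for Country A = hours_X / hours_Y = 3/7 = 3/7 units of Y
Opportunity cost of X for Country B = hours_X / hours_Y = 10/2 = 5 units of Y
Terms of trade must be between the two opportunity costs.
Range: 3/7 to 5

3/7 to 5


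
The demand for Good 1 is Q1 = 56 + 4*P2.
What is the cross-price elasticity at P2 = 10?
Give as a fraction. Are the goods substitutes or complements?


dQ1/dP2 = 4
At P2 = 10: Q1 = 56 + 4*10 = 96
Exy = (dQ1/dP2)(P2/Q1) = 4 * 10 / 96 = 5/12
Since Exy > 0, the goods are substitutes.

5/12 (substitutes)


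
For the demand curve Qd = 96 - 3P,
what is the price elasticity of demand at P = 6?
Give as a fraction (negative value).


dQ/dP = -3
At P = 6: Q = 96 - 3*6 = 78
E = (dQ/dP)(P/Q) = (-3)(6/78) = -3/13

-3/13


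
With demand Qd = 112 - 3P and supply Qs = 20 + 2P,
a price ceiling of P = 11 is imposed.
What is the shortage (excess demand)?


At P = 11:
Qd = 112 - 3*11 = 79
Qs = 20 + 2*11 = 42
Shortage = Qd - Qs = 79 - 42 = 37

37


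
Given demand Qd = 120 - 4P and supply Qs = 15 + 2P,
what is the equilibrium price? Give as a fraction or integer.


At equilibrium, Qd = Qs.
120 - 4P = 15 + 2P
120 - 15 = 4P + 2P
105 = 6P
P* = 105/6 = 35/2

35/2


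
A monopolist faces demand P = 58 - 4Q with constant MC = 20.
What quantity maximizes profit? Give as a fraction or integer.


TR = P*Q = (58 - 4Q)Q = 58Q - 4Q^2
MR = dTR/dQ = 58 - 8Q
Set MR = MC:
58 - 8Q = 20
38 = 8Q
Q* = 38/8 = 19/4

19/4


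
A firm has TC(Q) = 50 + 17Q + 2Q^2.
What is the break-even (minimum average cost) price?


AC(Q) = 50/Q + 17 + 2Q
To minimize: dAC/dQ = -50/Q^2 + 2 = 0
Q^2 = 50/2 = 25
Q* = 5
Min AC = 50/5 + 17 + 2*5
Min AC = 10 + 17 + 10 = 37

37


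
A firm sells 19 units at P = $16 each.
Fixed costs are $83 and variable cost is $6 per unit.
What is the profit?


Total Revenue = P * Q = 16 * 19 = $304
Total Cost = FC + VC*Q = 83 + 6*19 = $197
Profit = TR - TC = 304 - 197 = $107

$107


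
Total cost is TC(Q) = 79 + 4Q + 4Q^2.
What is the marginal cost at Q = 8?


MC = dTC/dQ = 4 + 2*4*Q
At Q = 8:
MC = 4 + 8*8
MC = 4 + 64 = 68

68


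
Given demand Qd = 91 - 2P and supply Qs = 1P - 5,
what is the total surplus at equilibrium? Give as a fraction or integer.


Find equilibrium: 91 - 2P = 1P - 5
91 + 5 = 3P
P* = 96/3 = 32
Q* = 1*32 - 5 = 27
Inverse demand: P = 91/2 - Q/2, so P_max = 91/2
Inverse supply: P = 5 + Q/1, so P_min = 5
CS = (1/2) * 27 * (91/2 - 32) = 729/4
PS = (1/2) * 27 * (32 - 5) = 729/2
TS = CS + PS = 729/4 + 729/2 = 2187/4

2187/4


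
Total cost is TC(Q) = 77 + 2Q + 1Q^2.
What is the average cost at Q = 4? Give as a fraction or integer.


TC(4) = 77 + 2*4 + 1*4^2
TC(4) = 77 + 8 + 16 = 101
AC = TC/Q = 101/4 = 101/4

101/4


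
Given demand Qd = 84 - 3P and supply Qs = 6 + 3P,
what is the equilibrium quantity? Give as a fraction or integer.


First find equilibrium price:
84 - 3P = 6 + 3P
P* = 78/6 = 13
Then substitute into demand:
Q* = 84 - 3 * 13 = 45

45


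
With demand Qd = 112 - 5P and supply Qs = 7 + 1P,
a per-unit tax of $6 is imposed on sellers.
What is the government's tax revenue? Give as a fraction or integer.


With tax on sellers, new supply: Qs' = 7 + 1(P - 6)
= 1 + 1P
New equilibrium quantity:
Q_new = 39/2
Tax revenue = tax * Q_new = 6 * 39/2 = 117

117


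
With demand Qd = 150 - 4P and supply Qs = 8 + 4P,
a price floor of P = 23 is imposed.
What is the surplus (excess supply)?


At P = 23:
Qd = 150 - 4*23 = 58
Qs = 8 + 4*23 = 100
Surplus = Qs - Qd = 100 - 58 = 42

42


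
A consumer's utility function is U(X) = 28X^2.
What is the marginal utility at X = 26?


MU = dU/dX = 28*2*X^(2-1)
MU = 56*X^1
At X = 26:
MU = 56 * 26^1
MU = 56 * 26 = 1456

1456


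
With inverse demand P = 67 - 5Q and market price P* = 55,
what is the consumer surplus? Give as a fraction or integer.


Maximum willingness to pay (at Q=0): P_max = 67
Quantity demanded at P* = 55:
Q* = (67 - 55)/5 = 12/5
CS = (1/2) * Q* * (P_max - P*)
CS = (1/2) * 12/5 * (67 - 55)
CS = (1/2) * 12/5 * 12 = 72/5

72/5


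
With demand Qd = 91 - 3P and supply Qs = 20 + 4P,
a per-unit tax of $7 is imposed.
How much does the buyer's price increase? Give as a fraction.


With a per-unit tax, the buyer's price increase depends on relative slopes.
Supply slope: d = 4, Demand slope: b = 3
Buyer's price increase = d * tax / (b + d)
= 4 * 7 / (3 + 4)
= 28 / 7 = 4

4


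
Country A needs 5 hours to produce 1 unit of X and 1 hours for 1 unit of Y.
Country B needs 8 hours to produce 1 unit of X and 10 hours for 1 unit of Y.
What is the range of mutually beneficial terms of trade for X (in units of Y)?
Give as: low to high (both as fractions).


Opportunity cost of X for Country A = hours_X / hours_Y = 5/1 = 5 units of Y
Opportunity cost of X for Country B = hours_X / hours_Y = 8/10 = 4/5 units of Y
Terms of trade must be between the two opportunity costs.
Range: 4/5 to 5

4/5 to 5


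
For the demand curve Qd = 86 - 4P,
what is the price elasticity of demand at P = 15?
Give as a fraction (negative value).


dQ/dP = -4
At P = 15: Q = 86 - 4*15 = 26
E = (dQ/dP)(P/Q) = (-4)(15/26) = -30/13

-30/13


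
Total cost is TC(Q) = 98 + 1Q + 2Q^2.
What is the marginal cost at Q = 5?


MC = dTC/dQ = 1 + 2*2*Q
At Q = 5:
MC = 1 + 4*5
MC = 1 + 20 = 21

21


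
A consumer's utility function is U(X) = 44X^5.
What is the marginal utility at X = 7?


MU = dU/dX = 44*5*X^(5-1)
MU = 220*X^4
At X = 7:
MU = 220 * 7^4
MU = 220 * 2401 = 528220

528220


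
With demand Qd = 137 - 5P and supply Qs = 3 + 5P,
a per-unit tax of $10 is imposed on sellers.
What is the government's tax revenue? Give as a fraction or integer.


With tax on sellers, new supply: Qs' = 3 + 5(P - 10)
= 5P - 47
New equilibrium quantity:
Q_new = 45
Tax revenue = tax * Q_new = 10 * 45 = 450

450


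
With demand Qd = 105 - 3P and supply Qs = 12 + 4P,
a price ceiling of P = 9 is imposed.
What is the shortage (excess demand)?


At P = 9:
Qd = 105 - 3*9 = 78
Qs = 12 + 4*9 = 48
Shortage = Qd - Qs = 78 - 48 = 30

30


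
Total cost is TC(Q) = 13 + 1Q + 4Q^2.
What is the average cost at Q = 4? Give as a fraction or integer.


TC(4) = 13 + 1*4 + 4*4^2
TC(4) = 13 + 4 + 64 = 81
AC = TC/Q = 81/4 = 81/4

81/4


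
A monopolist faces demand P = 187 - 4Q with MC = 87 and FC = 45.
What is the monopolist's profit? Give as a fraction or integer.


MR = MC: 187 - 8Q = 87
Q* = 25/2
P* = 187 - 4*25/2 = 137
Profit = (P* - MC)*Q* - FC
= (137 - 87)*25/2 - 45
= 50*25/2 - 45
= 625 - 45 = 580

580


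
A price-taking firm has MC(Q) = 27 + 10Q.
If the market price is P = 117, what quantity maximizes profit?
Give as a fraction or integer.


In perfect competition, profit is maximized where P = MC.
117 = 27 + 10Q
90 = 10Q
Q* = 90/10 = 9

9


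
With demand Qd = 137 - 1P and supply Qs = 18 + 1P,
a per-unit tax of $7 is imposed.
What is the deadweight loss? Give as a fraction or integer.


Pre-tax equilibrium quantity: Q* = 155/2
Post-tax equilibrium quantity: Q_tax = 74
Reduction in quantity: Q* - Q_tax = 7/2
DWL = (1/2) * tax * (Q* - Q_tax)
DWL = (1/2) * 7 * 7/2 = 49/4

49/4


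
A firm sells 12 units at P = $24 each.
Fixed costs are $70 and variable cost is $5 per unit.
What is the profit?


Total Revenue = P * Q = 24 * 12 = $288
Total Cost = FC + VC*Q = 70 + 5*12 = $130
Profit = TR - TC = 288 - 130 = $158

$158


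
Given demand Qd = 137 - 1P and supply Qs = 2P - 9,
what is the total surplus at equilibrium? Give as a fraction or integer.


Find equilibrium: 137 - 1P = 2P - 9
137 + 9 = 3P
P* = 146/3 = 146/3
Q* = 2*146/3 - 9 = 265/3
Inverse demand: P = 137 - Q/1, so P_max = 137
Inverse supply: P = 9/2 + Q/2, so P_min = 9/2
CS = (1/2) * 265/3 * (137 - 146/3) = 70225/18
PS = (1/2) * 265/3 * (146/3 - 9/2) = 70225/36
TS = CS + PS = 70225/18 + 70225/36 = 70225/12

70225/12


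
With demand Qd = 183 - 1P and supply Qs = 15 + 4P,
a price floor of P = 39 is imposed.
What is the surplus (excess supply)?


At P = 39:
Qd = 183 - 1*39 = 144
Qs = 15 + 4*39 = 171
Surplus = Qs - Qd = 171 - 144 = 27

27


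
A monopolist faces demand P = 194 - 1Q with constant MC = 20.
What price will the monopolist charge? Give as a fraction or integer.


MR = 194 - 2Q
Set MR = MC: 194 - 2Q = 20
Q* = 87
Substitute into demand:
P* = 194 - 1*87 = 107

107


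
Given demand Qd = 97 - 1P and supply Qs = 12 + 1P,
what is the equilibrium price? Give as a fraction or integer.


At equilibrium, Qd = Qs.
97 - 1P = 12 + 1P
97 - 12 = 1P + 1P
85 = 2P
P* = 85/2 = 85/2

85/2


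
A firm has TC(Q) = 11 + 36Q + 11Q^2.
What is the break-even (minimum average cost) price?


AC(Q) = 11/Q + 36 + 11Q
To minimize: dAC/dQ = -11/Q^2 + 11 = 0
Q^2 = 11/11 = 1
Q* = 1
Min AC = 11/1 + 36 + 11*1
Min AC = 11 + 36 + 11 = 58

58


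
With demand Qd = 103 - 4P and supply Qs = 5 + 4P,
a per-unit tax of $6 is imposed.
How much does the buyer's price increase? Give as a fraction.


With a per-unit tax, the buyer's price increase depends on relative slopes.
Supply slope: d = 4, Demand slope: b = 4
Buyer's price increase = d * tax / (b + d)
= 4 * 6 / (4 + 4)
= 24 / 8 = 3

3


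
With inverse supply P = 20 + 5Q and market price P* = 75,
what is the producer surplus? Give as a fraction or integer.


Minimum supply price (at Q=0): P_min = 20
Quantity supplied at P* = 75:
Q* = (75 - 20)/5 = 11
PS = (1/2) * Q* * (P* - P_min)
PS = (1/2) * 11 * (75 - 20)
PS = (1/2) * 11 * 55 = 605/2

605/2


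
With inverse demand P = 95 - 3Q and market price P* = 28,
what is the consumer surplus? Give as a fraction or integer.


Maximum willingness to pay (at Q=0): P_max = 95
Quantity demanded at P* = 28:
Q* = (95 - 28)/3 = 67/3
CS = (1/2) * Q* * (P_max - P*)
CS = (1/2) * 67/3 * (95 - 28)
CS = (1/2) * 67/3 * 67 = 4489/6

4489/6


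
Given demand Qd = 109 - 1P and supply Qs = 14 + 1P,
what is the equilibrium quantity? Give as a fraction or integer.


First find equilibrium price:
109 - 1P = 14 + 1P
P* = 95/2 = 95/2
Then substitute into demand:
Q* = 109 - 1 * 95/2 = 123/2

123/2


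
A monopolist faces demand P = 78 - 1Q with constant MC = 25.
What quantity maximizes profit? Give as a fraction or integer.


TR = P*Q = (78 - 1Q)Q = 78Q - 1Q^2
MR = dTR/dQ = 78 - 2Q
Set MR = MC:
78 - 2Q = 25
53 = 2Q
Q* = 53/2 = 53/2

53/2


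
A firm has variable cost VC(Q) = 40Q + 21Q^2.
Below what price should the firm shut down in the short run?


AVC(Q) = VC(Q)/Q = 40 + 21Q
AVC is increasing in Q, so minimum AVC is at Q -> 0+.
Min AVC = 40
The firm should shut down if P < 40.

40


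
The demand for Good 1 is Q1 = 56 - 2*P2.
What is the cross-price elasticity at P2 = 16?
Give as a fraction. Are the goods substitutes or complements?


dQ1/dP2 = -2
At P2 = 16: Q1 = 56 - 2*16 = 24
Exy = (dQ1/dP2)(P2/Q1) = -2 * 16 / 24 = -4/3
Since Exy < 0, the goods are complements.

-4/3 (complements)


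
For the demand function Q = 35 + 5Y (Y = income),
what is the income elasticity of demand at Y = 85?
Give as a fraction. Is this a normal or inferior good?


dQ/dY = 5
At Y = 85: Q = 35 + 5*85 = 460
Ey = (dQ/dY)(Y/Q) = 5 * 85 / 460 = 85/92
Since Ey > 0, this is a normal good.

85/92 (normal good)


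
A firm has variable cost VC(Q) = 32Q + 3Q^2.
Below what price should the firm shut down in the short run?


AVC(Q) = VC(Q)/Q = 32 + 3Q
AVC is increasing in Q, so minimum AVC is at Q -> 0+.
Min AVC = 32
The firm should shut down if P < 32.

32


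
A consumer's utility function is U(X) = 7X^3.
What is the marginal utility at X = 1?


MU = dU/dX = 7*3*X^(3-1)
MU = 21*X^2
At X = 1:
MU = 21 * 1^2
MU = 21 * 1 = 21

21


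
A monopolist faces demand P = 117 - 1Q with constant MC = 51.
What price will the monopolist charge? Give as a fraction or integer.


MR = 117 - 2Q
Set MR = MC: 117 - 2Q = 51
Q* = 33
Substitute into demand:
P* = 117 - 1*33 = 84

84


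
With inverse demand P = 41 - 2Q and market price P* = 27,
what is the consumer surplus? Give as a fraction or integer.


Maximum willingness to pay (at Q=0): P_max = 41
Quantity demanded at P* = 27:
Q* = (41 - 27)/2 = 7
CS = (1/2) * Q* * (P_max - P*)
CS = (1/2) * 7 * (41 - 27)
CS = (1/2) * 7 * 14 = 49

49


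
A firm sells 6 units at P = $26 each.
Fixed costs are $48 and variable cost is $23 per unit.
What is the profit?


Total Revenue = P * Q = 26 * 6 = $156
Total Cost = FC + VC*Q = 48 + 23*6 = $186
Profit = TR - TC = 156 - 186 = $-30

$-30


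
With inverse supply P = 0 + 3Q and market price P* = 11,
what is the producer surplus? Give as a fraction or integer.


Minimum supply price (at Q=0): P_min = 0
Quantity supplied at P* = 11:
Q* = (11 - 0)/3 = 11/3
PS = (1/2) * Q* * (P* - P_min)
PS = (1/2) * 11/3 * (11 - 0)
PS = (1/2) * 11/3 * 11 = 121/6

121/6


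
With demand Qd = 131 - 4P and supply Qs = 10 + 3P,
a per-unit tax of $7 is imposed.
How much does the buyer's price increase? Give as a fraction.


With a per-unit tax, the buyer's price increase depends on relative slopes.
Supply slope: d = 3, Demand slope: b = 4
Buyer's price increase = d * tax / (b + d)
= 3 * 7 / (4 + 3)
= 21 / 7 = 3

3


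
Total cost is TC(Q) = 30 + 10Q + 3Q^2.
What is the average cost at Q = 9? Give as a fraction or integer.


TC(9) = 30 + 10*9 + 3*9^2
TC(9) = 30 + 90 + 243 = 363
AC = TC/Q = 363/9 = 121/3

121/3


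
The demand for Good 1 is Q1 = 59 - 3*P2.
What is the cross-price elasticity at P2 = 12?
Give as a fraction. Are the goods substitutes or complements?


dQ1/dP2 = -3
At P2 = 12: Q1 = 59 - 3*12 = 23
Exy = (dQ1/dP2)(P2/Q1) = -3 * 12 / 23 = -36/23
Since Exy < 0, the goods are complements.

-36/23 (complements)


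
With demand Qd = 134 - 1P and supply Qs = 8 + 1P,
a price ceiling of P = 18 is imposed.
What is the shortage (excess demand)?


At P = 18:
Qd = 134 - 1*18 = 116
Qs = 8 + 1*18 = 26
Shortage = Qd - Qs = 116 - 26 = 90

90


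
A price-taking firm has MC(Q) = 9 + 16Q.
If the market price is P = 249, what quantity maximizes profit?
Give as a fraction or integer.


In perfect competition, profit is maximized where P = MC.
249 = 9 + 16Q
240 = 16Q
Q* = 240/16 = 15

15


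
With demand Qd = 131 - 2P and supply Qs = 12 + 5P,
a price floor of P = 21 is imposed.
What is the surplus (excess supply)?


At P = 21:
Qd = 131 - 2*21 = 89
Qs = 12 + 5*21 = 117
Surplus = Qs - Qd = 117 - 89 = 28

28


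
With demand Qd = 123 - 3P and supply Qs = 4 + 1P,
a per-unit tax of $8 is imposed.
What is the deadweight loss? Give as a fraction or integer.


Pre-tax equilibrium quantity: Q* = 135/4
Post-tax equilibrium quantity: Q_tax = 111/4
Reduction in quantity: Q* - Q_tax = 6
DWL = (1/2) * tax * (Q* - Q_tax)
DWL = (1/2) * 8 * 6 = 24

24


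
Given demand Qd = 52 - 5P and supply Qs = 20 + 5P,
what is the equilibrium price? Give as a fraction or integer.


At equilibrium, Qd = Qs.
52 - 5P = 20 + 5P
52 - 20 = 5P + 5P
32 = 10P
P* = 32/10 = 16/5

16/5


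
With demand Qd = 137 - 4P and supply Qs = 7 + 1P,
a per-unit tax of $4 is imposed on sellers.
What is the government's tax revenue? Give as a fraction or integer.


With tax on sellers, new supply: Qs' = 7 + 1(P - 4)
= 3 + 1P
New equilibrium quantity:
Q_new = 149/5
Tax revenue = tax * Q_new = 4 * 149/5 = 596/5

596/5


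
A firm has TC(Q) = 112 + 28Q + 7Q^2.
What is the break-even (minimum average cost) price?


AC(Q) = 112/Q + 28 + 7Q
To minimize: dAC/dQ = -112/Q^2 + 7 = 0
Q^2 = 112/7 = 16
Q* = 4
Min AC = 112/4 + 28 + 7*4
Min AC = 28 + 28 + 28 = 84

84


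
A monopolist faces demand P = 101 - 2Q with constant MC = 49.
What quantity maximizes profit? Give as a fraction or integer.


TR = P*Q = (101 - 2Q)Q = 101Q - 2Q^2
MR = dTR/dQ = 101 - 4Q
Set MR = MC:
101 - 4Q = 49
52 = 4Q
Q* = 52/4 = 13

13


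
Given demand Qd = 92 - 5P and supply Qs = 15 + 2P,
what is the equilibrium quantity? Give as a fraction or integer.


First find equilibrium price:
92 - 5P = 15 + 2P
P* = 77/7 = 11
Then substitute into demand:
Q* = 92 - 5 * 11 = 37

37


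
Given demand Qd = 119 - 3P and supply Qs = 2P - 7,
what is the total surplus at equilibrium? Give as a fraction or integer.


Find equilibrium: 119 - 3P = 2P - 7
119 + 7 = 5P
P* = 126/5 = 126/5
Q* = 2*126/5 - 7 = 217/5
Inverse demand: P = 119/3 - Q/3, so P_max = 119/3
Inverse supply: P = 7/2 + Q/2, so P_min = 7/2
CS = (1/2) * 217/5 * (119/3 - 126/5) = 47089/150
PS = (1/2) * 217/5 * (126/5 - 7/2) = 47089/100
TS = CS + PS = 47089/150 + 47089/100 = 47089/60

47089/60


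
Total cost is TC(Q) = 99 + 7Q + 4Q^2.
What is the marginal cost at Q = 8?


MC = dTC/dQ = 7 + 2*4*Q
At Q = 8:
MC = 7 + 8*8
MC = 7 + 64 = 71

71


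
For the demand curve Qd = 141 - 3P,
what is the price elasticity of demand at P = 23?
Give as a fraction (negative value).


dQ/dP = -3
At P = 23: Q = 141 - 3*23 = 72
E = (dQ/dP)(P/Q) = (-3)(23/72) = -23/24

-23/24


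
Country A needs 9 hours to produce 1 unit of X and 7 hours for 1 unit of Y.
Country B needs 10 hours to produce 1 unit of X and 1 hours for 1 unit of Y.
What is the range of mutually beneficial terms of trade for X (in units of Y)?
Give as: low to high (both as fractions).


Opportunity cost of X for Country A = hours_X / hours_Y = 9/7 = 9/7 units of Y
Opportunity cost of X for Country B = hours_X / hours_Y = 10/1 = 10 units of Y
Terms of trade must be between the two opportunity costs.
Range: 9/7 to 10

9/7 to 10


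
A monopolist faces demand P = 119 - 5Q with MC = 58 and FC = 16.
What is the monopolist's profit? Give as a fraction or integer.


MR = MC: 119 - 10Q = 58
Q* = 61/10
P* = 119 - 5*61/10 = 177/2
Profit = (P* - MC)*Q* - FC
= (177/2 - 58)*61/10 - 16
= 61/2*61/10 - 16
= 3721/20 - 16 = 3401/20

3401/20


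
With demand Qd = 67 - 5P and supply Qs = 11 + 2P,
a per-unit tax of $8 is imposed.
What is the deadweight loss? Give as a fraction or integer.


Pre-tax equilibrium quantity: Q* = 27
Post-tax equilibrium quantity: Q_tax = 109/7
Reduction in quantity: Q* - Q_tax = 80/7
DWL = (1/2) * tax * (Q* - Q_tax)
DWL = (1/2) * 8 * 80/7 = 320/7

320/7


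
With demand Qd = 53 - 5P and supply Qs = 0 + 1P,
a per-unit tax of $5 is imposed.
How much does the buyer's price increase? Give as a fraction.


With a per-unit tax, the buyer's price increase depends on relative slopes.
Supply slope: d = 1, Demand slope: b = 5
Buyer's price increase = d * tax / (b + d)
= 1 * 5 / (5 + 1)
= 5 / 6 = 5/6

5/6


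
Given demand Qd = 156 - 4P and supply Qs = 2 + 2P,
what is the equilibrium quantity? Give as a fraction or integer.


First find equilibrium price:
156 - 4P = 2 + 2P
P* = 154/6 = 77/3
Then substitute into demand:
Q* = 156 - 4 * 77/3 = 160/3

160/3


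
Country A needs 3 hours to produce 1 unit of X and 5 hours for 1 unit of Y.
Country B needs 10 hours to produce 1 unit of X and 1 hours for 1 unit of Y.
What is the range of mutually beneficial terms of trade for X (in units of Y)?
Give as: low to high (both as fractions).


Opportunity cost of X for Country A = hours_X / hours_Y = 3/5 = 3/5 units of Y
Opportunity cost of X for Country B = hours_X / hours_Y = 10/1 = 10 units of Y
Terms of trade must be between the two opportunity costs.
Range: 3/5 to 10

3/5 to 10


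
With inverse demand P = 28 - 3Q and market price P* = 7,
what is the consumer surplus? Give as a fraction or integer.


Maximum willingness to pay (at Q=0): P_max = 28
Quantity demanded at P* = 7:
Q* = (28 - 7)/3 = 7
CS = (1/2) * Q* * (P_max - P*)
CS = (1/2) * 7 * (28 - 7)
CS = (1/2) * 7 * 21 = 147/2

147/2


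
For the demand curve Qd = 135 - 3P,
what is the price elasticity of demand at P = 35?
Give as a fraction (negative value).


dQ/dP = -3
At P = 35: Q = 135 - 3*35 = 30
E = (dQ/dP)(P/Q) = (-3)(35/30) = -7/2

-7/2


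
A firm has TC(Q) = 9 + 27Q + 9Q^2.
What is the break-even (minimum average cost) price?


AC(Q) = 9/Q + 27 + 9Q
To minimize: dAC/dQ = -9/Q^2 + 9 = 0
Q^2 = 9/9 = 1
Q* = 1
Min AC = 9/1 + 27 + 9*1
Min AC = 9 + 27 + 9 = 45

45


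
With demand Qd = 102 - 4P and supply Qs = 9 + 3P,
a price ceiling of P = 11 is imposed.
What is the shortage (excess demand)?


At P = 11:
Qd = 102 - 4*11 = 58
Qs = 9 + 3*11 = 42
Shortage = Qd - Qs = 58 - 42 = 16

16


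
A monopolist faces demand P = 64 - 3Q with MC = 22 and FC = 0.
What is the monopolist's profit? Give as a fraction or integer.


MR = MC: 64 - 6Q = 22
Q* = 7
P* = 64 - 3*7 = 43
Profit = (P* - MC)*Q* - FC
= (43 - 22)*7 - 0
= 21*7 - 0
= 147 - 0 = 147

147


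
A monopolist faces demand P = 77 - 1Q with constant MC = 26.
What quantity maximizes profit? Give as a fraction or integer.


TR = P*Q = (77 - 1Q)Q = 77Q - 1Q^2
MR = dTR/dQ = 77 - 2Q
Set MR = MC:
77 - 2Q = 26
51 = 2Q
Q* = 51/2 = 51/2

51/2


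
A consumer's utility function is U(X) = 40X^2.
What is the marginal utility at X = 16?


MU = dU/dX = 40*2*X^(2-1)
MU = 80*X^1
At X = 16:
MU = 80 * 16^1
MU = 80 * 16 = 1280

1280


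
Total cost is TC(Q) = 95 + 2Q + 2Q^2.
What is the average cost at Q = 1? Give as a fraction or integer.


TC(1) = 95 + 2*1 + 2*1^2
TC(1) = 95 + 2 + 2 = 99
AC = TC/Q = 99/1 = 99

99


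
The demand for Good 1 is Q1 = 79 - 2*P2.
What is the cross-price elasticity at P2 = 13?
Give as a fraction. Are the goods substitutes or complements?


dQ1/dP2 = -2
At P2 = 13: Q1 = 79 - 2*13 = 53
Exy = (dQ1/dP2)(P2/Q1) = -2 * 13 / 53 = -26/53
Since Exy < 0, the goods are complements.

-26/53 (complements)


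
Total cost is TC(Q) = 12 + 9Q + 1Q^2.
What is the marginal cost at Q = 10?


MC = dTC/dQ = 9 + 2*1*Q
At Q = 10:
MC = 9 + 2*10
MC = 9 + 20 = 29

29


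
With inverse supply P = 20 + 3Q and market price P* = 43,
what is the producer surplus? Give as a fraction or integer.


Minimum supply price (at Q=0): P_min = 20
Quantity supplied at P* = 43:
Q* = (43 - 20)/3 = 23/3
PS = (1/2) * Q* * (P* - P_min)
PS = (1/2) * 23/3 * (43 - 20)
PS = (1/2) * 23/3 * 23 = 529/6

529/6


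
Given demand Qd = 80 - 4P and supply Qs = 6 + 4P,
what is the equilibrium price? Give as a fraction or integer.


At equilibrium, Qd = Qs.
80 - 4P = 6 + 4P
80 - 6 = 4P + 4P
74 = 8P
P* = 74/8 = 37/4

37/4


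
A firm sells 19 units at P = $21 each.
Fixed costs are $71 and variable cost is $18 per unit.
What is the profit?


Total Revenue = P * Q = 21 * 19 = $399
Total Cost = FC + VC*Q = 71 + 18*19 = $413
Profit = TR - TC = 399 - 413 = $-14

$-14


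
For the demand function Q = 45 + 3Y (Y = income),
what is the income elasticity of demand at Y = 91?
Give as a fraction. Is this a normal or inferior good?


dQ/dY = 3
At Y = 91: Q = 45 + 3*91 = 318
Ey = (dQ/dY)(Y/Q) = 3 * 91 / 318 = 91/106
Since Ey > 0, this is a normal good.

91/106 (normal good)


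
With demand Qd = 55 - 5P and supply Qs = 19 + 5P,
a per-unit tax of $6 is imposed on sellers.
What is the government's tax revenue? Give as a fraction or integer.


With tax on sellers, new supply: Qs' = 19 + 5(P - 6)
= 5P - 11
New equilibrium quantity:
Q_new = 22
Tax revenue = tax * Q_new = 6 * 22 = 132

132


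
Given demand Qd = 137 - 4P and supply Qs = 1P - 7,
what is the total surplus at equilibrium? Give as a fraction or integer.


Find equilibrium: 137 - 4P = 1P - 7
137 + 7 = 5P
P* = 144/5 = 144/5
Q* = 1*144/5 - 7 = 109/5
Inverse demand: P = 137/4 - Q/4, so P_max = 137/4
Inverse supply: P = 7 + Q/1, so P_min = 7
CS = (1/2) * 109/5 * (137/4 - 144/5) = 11881/200
PS = (1/2) * 109/5 * (144/5 - 7) = 11881/50
TS = CS + PS = 11881/200 + 11881/50 = 11881/40

11881/40


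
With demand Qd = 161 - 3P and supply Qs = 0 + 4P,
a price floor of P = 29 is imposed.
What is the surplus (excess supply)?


At P = 29:
Qd = 161 - 3*29 = 74
Qs = 0 + 4*29 = 116
Surplus = Qs - Qd = 116 - 74 = 42

42


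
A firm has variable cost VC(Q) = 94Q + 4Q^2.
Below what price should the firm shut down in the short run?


AVC(Q) = VC(Q)/Q = 94 + 4Q
AVC is increasing in Q, so minimum AVC is at Q -> 0+.
Min AVC = 94
The firm should shut down if P < 94.

94


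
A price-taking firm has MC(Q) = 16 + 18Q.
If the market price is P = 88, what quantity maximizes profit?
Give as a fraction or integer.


In perfect competition, profit is maximized where P = MC.
88 = 16 + 18Q
72 = 18Q
Q* = 72/18 = 4

4


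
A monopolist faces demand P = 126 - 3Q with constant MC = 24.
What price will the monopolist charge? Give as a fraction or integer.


MR = 126 - 6Q
Set MR = MC: 126 - 6Q = 24
Q* = 17
Substitute into demand:
P* = 126 - 3*17 = 75

75


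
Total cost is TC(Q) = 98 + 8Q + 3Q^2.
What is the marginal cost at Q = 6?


MC = dTC/dQ = 8 + 2*3*Q
At Q = 6:
MC = 8 + 6*6
MC = 8 + 36 = 44

44


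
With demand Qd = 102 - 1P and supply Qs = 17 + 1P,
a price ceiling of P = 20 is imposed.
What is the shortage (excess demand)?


At P = 20:
Qd = 102 - 1*20 = 82
Qs = 17 + 1*20 = 37
Shortage = Qd - Qs = 82 - 37 = 45

45


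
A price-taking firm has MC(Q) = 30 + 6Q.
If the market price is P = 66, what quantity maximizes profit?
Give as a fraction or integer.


In perfect competition, profit is maximized where P = MC.
66 = 30 + 6Q
36 = 6Q
Q* = 36/6 = 6

6


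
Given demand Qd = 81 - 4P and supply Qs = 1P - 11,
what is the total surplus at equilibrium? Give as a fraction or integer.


Find equilibrium: 81 - 4P = 1P - 11
81 + 11 = 5P
P* = 92/5 = 92/5
Q* = 1*92/5 - 11 = 37/5
Inverse demand: P = 81/4 - Q/4, so P_max = 81/4
Inverse supply: P = 11 + Q/1, so P_min = 11
CS = (1/2) * 37/5 * (81/4 - 92/5) = 1369/200
PS = (1/2) * 37/5 * (92/5 - 11) = 1369/50
TS = CS + PS = 1369/200 + 1369/50 = 1369/40

1369/40


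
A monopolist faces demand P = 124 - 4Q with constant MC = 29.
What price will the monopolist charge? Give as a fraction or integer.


MR = 124 - 8Q
Set MR = MC: 124 - 8Q = 29
Q* = 95/8
Substitute into demand:
P* = 124 - 4*95/8 = 153/2

153/2


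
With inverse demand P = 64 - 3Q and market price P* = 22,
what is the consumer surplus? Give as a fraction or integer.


Maximum willingness to pay (at Q=0): P_max = 64
Quantity demanded at P* = 22:
Q* = (64 - 22)/3 = 14
CS = (1/2) * Q* * (P_max - P*)
CS = (1/2) * 14 * (64 - 22)
CS = (1/2) * 14 * 42 = 294

294


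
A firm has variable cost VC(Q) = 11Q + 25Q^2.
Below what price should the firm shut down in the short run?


AVC(Q) = VC(Q)/Q = 11 + 25Q
AVC is increasing in Q, so minimum AVC is at Q -> 0+.
Min AVC = 11
The firm should shut down if P < 11.

11


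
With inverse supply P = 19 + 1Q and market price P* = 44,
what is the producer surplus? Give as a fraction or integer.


Minimum supply price (at Q=0): P_min = 19
Quantity supplied at P* = 44:
Q* = (44 - 19)/1 = 25
PS = (1/2) * Q* * (P* - P_min)
PS = (1/2) * 25 * (44 - 19)
PS = (1/2) * 25 * 25 = 625/2

625/2


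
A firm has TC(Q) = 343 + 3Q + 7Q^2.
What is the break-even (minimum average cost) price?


AC(Q) = 343/Q + 3 + 7Q
To minimize: dAC/dQ = -343/Q^2 + 7 = 0
Q^2 = 343/7 = 49
Q* = 7
Min AC = 343/7 + 3 + 7*7
Min AC = 49 + 3 + 49 = 101

101


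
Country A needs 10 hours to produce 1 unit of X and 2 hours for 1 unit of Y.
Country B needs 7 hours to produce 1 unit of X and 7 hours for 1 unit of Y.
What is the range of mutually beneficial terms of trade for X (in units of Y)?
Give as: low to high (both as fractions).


Opportunity cost of X for Country A = hours_X / hours_Y = 10/2 = 5 units of Y
Opportunity cost of X for Country B = hours_X / hours_Y = 7/7 = 1 units of Y
Terms of trade must be between the two opportunity costs.
Range: 1 to 5

1 to 5


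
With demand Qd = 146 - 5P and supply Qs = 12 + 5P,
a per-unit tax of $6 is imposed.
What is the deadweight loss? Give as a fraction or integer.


Pre-tax equilibrium quantity: Q* = 79
Post-tax equilibrium quantity: Q_tax = 64
Reduction in quantity: Q* - Q_tax = 15
DWL = (1/2) * tax * (Q* - Q_tax)
DWL = (1/2) * 6 * 15 = 45

45


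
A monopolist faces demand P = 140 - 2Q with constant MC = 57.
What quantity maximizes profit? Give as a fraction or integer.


TR = P*Q = (140 - 2Q)Q = 140Q - 2Q^2
MR = dTR/dQ = 140 - 4Q
Set MR = MC:
140 - 4Q = 57
83 = 4Q
Q* = 83/4 = 83/4

83/4


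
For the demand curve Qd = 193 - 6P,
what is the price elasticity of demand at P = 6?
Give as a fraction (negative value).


dQ/dP = -6
At P = 6: Q = 193 - 6*6 = 157
E = (dQ/dP)(P/Q) = (-6)(6/157) = -36/157

-36/157


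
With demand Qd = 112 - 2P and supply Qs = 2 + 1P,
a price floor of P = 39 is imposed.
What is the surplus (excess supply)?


At P = 39:
Qd = 112 - 2*39 = 34
Qs = 2 + 1*39 = 41
Surplus = Qs - Qd = 41 - 34 = 7

7


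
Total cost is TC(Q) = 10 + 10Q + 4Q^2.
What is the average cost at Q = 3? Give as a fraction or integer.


TC(3) = 10 + 10*3 + 4*3^2
TC(3) = 10 + 30 + 36 = 76
AC = TC/Q = 76/3 = 76/3

76/3


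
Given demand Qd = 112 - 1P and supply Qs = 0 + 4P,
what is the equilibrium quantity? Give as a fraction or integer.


First find equilibrium price:
112 - 1P = 0 + 4P
P* = 112/5 = 112/5
Then substitute into demand:
Q* = 112 - 1 * 112/5 = 448/5

448/5


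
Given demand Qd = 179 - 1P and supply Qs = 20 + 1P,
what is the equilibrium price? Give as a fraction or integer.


At equilibrium, Qd = Qs.
179 - 1P = 20 + 1P
179 - 20 = 1P + 1P
159 = 2P
P* = 159/2 = 159/2

159/2


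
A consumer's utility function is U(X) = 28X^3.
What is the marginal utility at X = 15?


MU = dU/dX = 28*3*X^(3-1)
MU = 84*X^2
At X = 15:
MU = 84 * 15^2
MU = 84 * 225 = 18900

18900


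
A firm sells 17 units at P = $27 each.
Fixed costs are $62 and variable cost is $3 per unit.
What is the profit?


Total Revenue = P * Q = 27 * 17 = $459
Total Cost = FC + VC*Q = 62 + 3*17 = $113
Profit = TR - TC = 459 - 113 = $346

$346


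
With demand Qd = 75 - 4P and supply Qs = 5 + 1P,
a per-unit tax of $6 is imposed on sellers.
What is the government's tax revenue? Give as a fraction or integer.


With tax on sellers, new supply: Qs' = 5 + 1(P - 6)
= 1P - 1
New equilibrium quantity:
Q_new = 71/5
Tax revenue = tax * Q_new = 6 * 71/5 = 426/5

426/5


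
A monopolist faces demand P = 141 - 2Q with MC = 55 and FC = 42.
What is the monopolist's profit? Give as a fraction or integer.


MR = MC: 141 - 4Q = 55
Q* = 43/2
P* = 141 - 2*43/2 = 98
Profit = (P* - MC)*Q* - FC
= (98 - 55)*43/2 - 42
= 43*43/2 - 42
= 1849/2 - 42 = 1765/2

1765/2


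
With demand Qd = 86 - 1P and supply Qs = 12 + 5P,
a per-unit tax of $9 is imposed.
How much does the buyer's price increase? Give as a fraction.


With a per-unit tax, the buyer's price increase depends on relative slopes.
Supply slope: d = 5, Demand slope: b = 1
Buyer's price increase = d * tax / (b + d)
= 5 * 9 / (1 + 5)
= 45 / 6 = 15/2

15/2


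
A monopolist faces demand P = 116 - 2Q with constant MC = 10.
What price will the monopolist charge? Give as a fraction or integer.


MR = 116 - 4Q
Set MR = MC: 116 - 4Q = 10
Q* = 53/2
Substitute into demand:
P* = 116 - 2*53/2 = 63

63


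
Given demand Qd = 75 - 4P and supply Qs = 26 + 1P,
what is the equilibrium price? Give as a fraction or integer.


At equilibrium, Qd = Qs.
75 - 4P = 26 + 1P
75 - 26 = 4P + 1P
49 = 5P
P* = 49/5 = 49/5

49/5


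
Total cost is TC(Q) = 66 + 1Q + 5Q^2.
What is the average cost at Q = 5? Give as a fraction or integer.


TC(5) = 66 + 1*5 + 5*5^2
TC(5) = 66 + 5 + 125 = 196
AC = TC/Q = 196/5 = 196/5

196/5


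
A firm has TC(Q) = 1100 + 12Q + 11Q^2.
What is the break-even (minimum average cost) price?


AC(Q) = 1100/Q + 12 + 11Q
To minimize: dAC/dQ = -1100/Q^2 + 11 = 0
Q^2 = 1100/11 = 100
Q* = 10
Min AC = 1100/10 + 12 + 11*10
Min AC = 110 + 12 + 110 = 232

232


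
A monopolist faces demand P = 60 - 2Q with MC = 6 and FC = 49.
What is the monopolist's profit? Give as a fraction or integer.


MR = MC: 60 - 4Q = 6
Q* = 27/2
P* = 60 - 2*27/2 = 33
Profit = (P* - MC)*Q* - FC
= (33 - 6)*27/2 - 49
= 27*27/2 - 49
= 729/2 - 49 = 631/2

631/2


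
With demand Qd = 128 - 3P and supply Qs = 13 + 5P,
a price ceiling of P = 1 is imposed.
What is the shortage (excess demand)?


At P = 1:
Qd = 128 - 3*1 = 125
Qs = 13 + 5*1 = 18
Shortage = Qd - Qs = 125 - 18 = 107

107


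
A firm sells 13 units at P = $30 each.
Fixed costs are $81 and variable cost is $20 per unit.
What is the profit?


Total Revenue = P * Q = 30 * 13 = $390
Total Cost = FC + VC*Q = 81 + 20*13 = $341
Profit = TR - TC = 390 - 341 = $49

$49


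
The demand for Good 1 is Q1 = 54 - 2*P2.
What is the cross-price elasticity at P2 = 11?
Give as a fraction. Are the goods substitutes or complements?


dQ1/dP2 = -2
At P2 = 11: Q1 = 54 - 2*11 = 32
Exy = (dQ1/dP2)(P2/Q1) = -2 * 11 / 32 = -11/16
Since Exy < 0, the goods are complements.

-11/16 (complements)


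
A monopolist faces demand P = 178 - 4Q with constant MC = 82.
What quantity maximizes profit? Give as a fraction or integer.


TR = P*Q = (178 - 4Q)Q = 178Q - 4Q^2
MR = dTR/dQ = 178 - 8Q
Set MR = MC:
178 - 8Q = 82
96 = 8Q
Q* = 96/8 = 12

12


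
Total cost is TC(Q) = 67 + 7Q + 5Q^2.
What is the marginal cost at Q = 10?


MC = dTC/dQ = 7 + 2*5*Q
At Q = 10:
MC = 7 + 10*10
MC = 7 + 100 = 107

107


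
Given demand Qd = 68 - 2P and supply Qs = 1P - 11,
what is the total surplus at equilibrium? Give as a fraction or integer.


Find equilibrium: 68 - 2P = 1P - 11
68 + 11 = 3P
P* = 79/3 = 79/3
Q* = 1*79/3 - 11 = 46/3
Inverse demand: P = 34 - Q/2, so P_max = 34
Inverse supply: P = 11 + Q/1, so P_min = 11
CS = (1/2) * 46/3 * (34 - 79/3) = 529/9
PS = (1/2) * 46/3 * (79/3 - 11) = 1058/9
TS = CS + PS = 529/9 + 1058/9 = 529/3

529/3


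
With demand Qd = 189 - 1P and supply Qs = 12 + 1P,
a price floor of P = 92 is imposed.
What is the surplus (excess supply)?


At P = 92:
Qd = 189 - 1*92 = 97
Qs = 12 + 1*92 = 104
Surplus = Qs - Qd = 104 - 97 = 7

7


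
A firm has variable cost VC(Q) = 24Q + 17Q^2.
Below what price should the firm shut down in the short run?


AVC(Q) = VC(Q)/Q = 24 + 17Q
AVC is increasing in Q, so minimum AVC is at Q -> 0+.
Min AVC = 24
The firm should shut down if P < 24.

24


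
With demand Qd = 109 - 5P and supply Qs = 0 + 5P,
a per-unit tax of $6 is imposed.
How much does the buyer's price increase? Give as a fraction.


With a per-unit tax, the buyer's price increase depends on relative slopes.
Supply slope: d = 5, Demand slope: b = 5
Buyer's price increase = d * tax / (b + d)
= 5 * 6 / (5 + 5)
= 30 / 10 = 3

3


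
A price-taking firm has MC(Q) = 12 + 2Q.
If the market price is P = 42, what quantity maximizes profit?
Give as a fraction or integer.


In perfect competition, profit is maximized where P = MC.
42 = 12 + 2Q
30 = 2Q
Q* = 30/2 = 15

15


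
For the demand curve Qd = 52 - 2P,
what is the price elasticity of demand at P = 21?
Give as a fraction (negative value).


dQ/dP = -2
At P = 21: Q = 52 - 2*21 = 10
E = (dQ/dP)(P/Q) = (-2)(21/10) = -21/5

-21/5


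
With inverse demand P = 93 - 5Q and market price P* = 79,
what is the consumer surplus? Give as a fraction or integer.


Maximum willingness to pay (at Q=0): P_max = 93
Quantity demanded at P* = 79:
Q* = (93 - 79)/5 = 14/5
CS = (1/2) * Q* * (P_max - P*)
CS = (1/2) * 14/5 * (93 - 79)
CS = (1/2) * 14/5 * 14 = 98/5

98/5


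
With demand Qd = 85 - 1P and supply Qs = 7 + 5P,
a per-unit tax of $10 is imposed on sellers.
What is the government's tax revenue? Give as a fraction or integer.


With tax on sellers, new supply: Qs' = 7 + 5(P - 10)
= 5P - 43
New equilibrium quantity:
Q_new = 191/3
Tax revenue = tax * Q_new = 10 * 191/3 = 1910/3

1910/3


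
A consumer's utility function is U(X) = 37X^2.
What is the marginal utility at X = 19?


MU = dU/dX = 37*2*X^(2-1)
MU = 74*X^1
At X = 19:
MU = 74 * 19^1
MU = 74 * 19 = 1406

1406
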